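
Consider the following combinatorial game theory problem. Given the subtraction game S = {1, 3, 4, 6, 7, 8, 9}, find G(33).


The subtraction set is S = {1, 3, 4, 6, 7, 8, 9}.
G(k) = mex{ G(k - s) : s in S, s <= k }. We compute iteratively: G(0) = 0.
G(1) = mex({0}) = 1
G(2) = mex({1}) = 0
G(3) = mex({0}) = 1
G(4) = mex({0, 1}) = 2
G(5) = mex({0, 1, 2}) = 3
G(6) = mex({0, 1, 3}) = 2
G(7) = mex({0, 1, 2}) = 3
G(8) = mex({0, 1, 2, 3}) = 4
G(9) = mex({0, 1, 2, 3, 4}) = 5
G(10) = mex({0, 1, 2, 3, 5}) = 4
G(11) = mex({0, 1, 2, 3, 4}) = 5
G(12) = mex({1, 2, 3, 4, 5}) = 0
G(13) = mex({0, 2, 3, 4, 5}) = 1
G(14) = mex({1, 2, 3, 4, 5}) = 0
G(15) = mex({0, 2, 3, 4, 5}) = 1
G(16) = mex({0, 1, 3, 4, 5}) = 2
G(17) = mex({0, 1, 2, 4, 5}) = 3
G(18) = mex({0, 1, 3, 4, 5}) = 2
G(19) = mex({0, 1, 2, 4, 5}) = 3
G(20) = mex({0, 1, 2, 3, 5}) = 4
Observe that G(12)..G(20) = 0, 1, 0, 1, 2, 3, 2, 3, 4 repeats G(0)..G(8) = 0, 1, 0, 1, 2, 3, 2, 3, 4.
For k >= max(S) = 9, G(k) is determined by the previous 9 values G(k-9)..G(k-1); a window of 9 consecutive values has recurred shifted by 12, so by induction G(k + 12) = G(k) for all k >= 0: the sequence is periodic from the start with period 12.
One period: G(0..11) = 0, 1, 0, 1, 2, 3, 2, 3, 4, 5, 4, 5.
33 mod 12 = 9, so G(33) = G(9) = 5.

5


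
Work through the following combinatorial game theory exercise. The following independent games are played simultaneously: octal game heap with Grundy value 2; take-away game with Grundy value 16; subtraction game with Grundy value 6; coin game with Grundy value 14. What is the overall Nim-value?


By the Sprague-Grundy theorem, the Grundy value of a sum of games is the XOR of individual Grundy values.
octal game heap: Grundy value = 2. Running XOR: 0 XOR 2 = 2
take-away game: Grundy value = 16. Running XOR: 2 XOR 16 = 18
subtraction game: Grundy value = 6. Running XOR: 18 XOR 6 = 20
coin game: Grundy value = 14. Running XOR: 20 XOR 14 = 26
The combined Grundy value is 26.

26


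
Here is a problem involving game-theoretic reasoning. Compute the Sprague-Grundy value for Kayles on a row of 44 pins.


Kayles: a move removes 1 or 2 adjacent pins from a contiguous row.
Removing pins from a row of k leaves two independent rows (a, b) with a + b = k - 1 (one pin) or a + b = k - 2 (two pins); an end removal gives a = 0.
By Sprague-Grundy, G(k) = mex{ G(a) XOR G(b) } over all these splits. G(0) = 0.
G(1): splits (0,0):0^0=0 -> mex({0}) = 1
G(2): splits (0,1):0^1=1 (0,0):0^0=0 -> mex({0, 1}) = 2
G(3): splits (0,2):0^2=2 (1,1):1^1=0 (0,1):0^1=1 -> mex({0, 1, 2}) = 3
G(4): splits (0,3):0^3=3 (1,2):1^2=3 (0,2):0^2=2 (1,1):1^1=0 -> mex({0, 2, 3}) = 1
G(5): splits (0,4):0^1=1 (1,3):1^3=2 (2,2):2^2=0 (0,3):0^3=3 (1,2):1^2=3 -> mex({0, 1, 2, 3}) = 4
G(6) = mex({0, 1, 2, 4}) = 3
G(7) = mex({0, 1, 3, 4, 5}) = 2
G(8) = mex({0, 2, 3, 5, 6}) = 1
G(9) = mex({0, 1, 2, 3, 6, 7}) = 4
G(10) = mex({0, 1, 3, 4, 5, 7}) = 2
G(11) = mex({0, 1, 2, 3, 4, 5}) = 6
G(12) = mex({0, 1, 2, 3, 5, 6, 7}) = 4
G(13) = mex({0, 2, 3, 4, 6, 7}) = 1
G(14) = mex({0, 1, 4, 5, 6, 7}) = 2
G(15) = mex({0, 1, 2, 3, 4, 5, 6}) = 7
G(16) = mex({0, 2, 3, 5, 6, 7}) = 1
G(17) = mex({0, 1, 2, 3, 5, 6, 7}) = 4
G(18) = mex({0, 1, 2, 4, 5, 6}) = 3
G(19) = mex({0, 1, 3, 4, 5, 7}) = 2
G(20) = mex({0, 2, 3, 4, 5, 6, 7}) = 1
G(21) = mex({0, 1, 2, 3, 5, 6, 7}) = 4
G(22) = mex({0, 1, 2, 3, 4, 5, 7}) = 6
G(23) = mex({0, 1, 2, 3, 4, 5, 6}) = 7
G(24) = mex({0, 1, 2, 3, 5, 6, 7}) = 4
G(25) = mex({0, 2, 3, 4, 6, 7}) = 1
G(26) = mex({0, 1, 3, 4, 5, 6, 7}) = 2
G(27) = mex({0, 1, 2, 3, 4, 5, 6, 7}) = 8
G(28) = mex({0, 1, 2, 3, 4, 6, 7, 8}) = 5
G(29) = mex({0, 1, 2, 3, 5, 6, 7, 8, 9}) = 4
G(30) = mex({0, 1, 2, 3, 4, 5, 6, 9, 10}) = 7
G(31) = mex({0, 1, 3, 4, 5, 7, 10, 11}) = 2
G(32) = mex({0, 2, 3, 4, 5, 6, 7, 9, 11}) = 1
G(33) = mex({0, 1, 2, 3, 4, 5, 6, 7, 9, 12}) = 8
G(34) = mex({0, 1, 2, 3, 4, 5, 7, 8, 11, 12}) = 6
G(35) = mex({0, 1, 2, 3, 4, 5, 6, 8, 9, 10, 11}) = 7
G(36) = mex({0, 1, 2, 3, 5, 6, 7, 9, 10}) = 4
G(37) = mex({0, 2, 3, 4, 6, 7, 9, 10, 11, 12}) = 1
G(38) = mex({0, 1, 3, 4, 5, 6, 7, 9, 10, 11, 12}) = 2
G(39) = mex({0, 1, 2, 4, 5, 6, 7, 9, 10, 12, 14}) = 3
G(40) = mex({0, 2, 3, 4, 6, 7, 11, 12, 14}) = 1
G(41) = mex({0, 1, 2, 3, 5, 6, 7, 9, 10, 11, 12}) = 4
G(42) = mex({0, 1, 2, 3, 4, 5, 6, 9, 10}) = 7
G(43) = mex({0, 1, 3, 4, 5, 7, 9, 10, 12, 15}) = 2
G(44) = mex({0, 2, 3, 4, 5, 6, 7, 9, 10, 12, 15}) = 1
Therefore G(44) = 1.

1


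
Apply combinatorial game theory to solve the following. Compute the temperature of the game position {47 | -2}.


The game is {47 | -2}, a switch {a | b} with numbers a > b.
Cooling {a | b} by t gives {a - t | b + t}, which stops being hot when a - t = b + t, i.e. at t = (a - b)/2. So the temperature of a switch is (a - b)/2.
Temperature = (Left option - Right option) / 2
= (47 - (-2)) / 2
= 49 / 2
= 49/2

49/2


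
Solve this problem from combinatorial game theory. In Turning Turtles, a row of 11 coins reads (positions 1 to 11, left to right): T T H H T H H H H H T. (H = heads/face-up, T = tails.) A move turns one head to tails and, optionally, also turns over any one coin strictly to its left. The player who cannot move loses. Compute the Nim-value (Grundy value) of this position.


Coins: T T H H T H H H H H T
Key fact: a single head at position k behaves exactly like a Nim heap of size k (turning it to T and optionally flipping a coin at j < k corresponds to moving the heap from k to j, or to 0), and heads combine as a disjunctive sum (two heads at the same place would cancel, matching j XOR j = 0). So the Nim-value is the XOR of the 1-indexed positions of the heads.
Face-up positions (1-indexed): [3, 4, 6, 7, 8, 9, 10]
XOR 0 with 3: 0 XOR 3 = 3
XOR 3 with 4: 3 XOR 4 = 7
XOR 7 with 6: 7 XOR 6 = 1
XOR 1 with 7: 1 XOR 7 = 6
XOR 6 with 8: 6 XOR 8 = 14
XOR 14 with 9: 14 XOR 9 = 7
XOR 7 with 10: 7 XOR 10 = 13
Nim-value = 13

13


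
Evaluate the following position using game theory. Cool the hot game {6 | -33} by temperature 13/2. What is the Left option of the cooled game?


Original game: {6 | -33} (a switch {a | b} with a > b).
Cooling by t (for t below the temperature (a - b)/2 = 39/2) taxes each move by t: {a | b} cooled by t is {a - t | b + t}.
Cooling amount: t = 13/2
Cooled Left option: 6 - 13/2 = -1/2
Cooled Right option: -33 + 13/2 = -53/2
Cooled game: {-1/2 | -53/2}
Left option = -1/2

-1/2


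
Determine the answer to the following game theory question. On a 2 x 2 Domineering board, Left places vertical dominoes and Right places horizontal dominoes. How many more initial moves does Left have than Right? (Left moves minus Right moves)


Board is 2 x 2 (rows x cols).
Left (vertical) placements: (rows-1) * cols = 1 * 2 = 2
Right (horizontal) placements: rows * (cols-1) = 2 * 1 = 2
Advantage = Left - Right = 2 - 2 = 0

0


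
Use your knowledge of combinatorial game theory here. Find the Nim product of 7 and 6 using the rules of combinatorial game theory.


Nim multiplication is bilinear over XOR: (u XOR v) * w = (u*w) XOR (v*w).
So we split each operand into its bit components and XOR the pairwise Nim products.
7 = 1 + 2 + 4 (as XOR of powers of 2).
6 = 2 + 4 (as XOR of powers of 2).
Using the standard Nim-product table on single bits:
  2*2 = 3,   2*4 = 8,   2*8 = 12,
  4*4 = 6,   4*8 = 11,  8*8 = 13,
and  1*x = x (identity), k*l = l*k (commutative).
Pairwise Nim products:
  1 * 2 = 2
  1 * 4 = 4
  2 * 2 = 3
  2 * 4 = 8
  4 * 2 = 8
  4 * 4 = 6
XOR them: 2 XOR 4 XOR 3 XOR 8 XOR 8 XOR 6 = 3.
Result: 7 * 6 = 3 (in Nim).

3


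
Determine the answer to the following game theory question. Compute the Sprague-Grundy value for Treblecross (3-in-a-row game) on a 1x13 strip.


Treblecross: place X on empty cells; 3-in-a-row wins.
Playing within two cells of an existing X lets the opponent win at once, so sensible play treats the cells i-2..i+2 around each X as dead. The player left with no safe cell loses, so this is a normal-play take-away game on strips of safe cells.
Placing X at cell i (0-indexed) of a strip of k safe cells leaves independent strips of sizes max(0, i-2) and max(0, k-i-3). Hence G(k) = mex{ G(max(0,i-2)) XOR G(max(0,k-i-3)) : 0 <= i < k }, with G(0) = 0.
G(1): splits (0,0):0^0=0 -> mex({0}) = 1
G(2): splits (0,0):0^0=0 -> mex({0}) = 1
G(3): splits (0,0):0^0=0 -> mex({0}) = 1
G(4): splits (0,1):0^1=1 (0,0):0^0=0 -> mex({0, 1}) = 2
G(5): splits (0,2):0^1=1 (0,1):0^1=1 (0,0):0^0=0 -> mex({0, 1}) = 2
G(6) = mex({1}) = 0
G(7) = mex({0, 1, 2}) = 3
G(8) = mex({0, 1, 2}) = 3
G(9) = mex({0, 2}) = 1
G(10) = mex({0, 2, 3}) = 1
G(11) = mex({0, 3}) = 1
G(12) = mex({1, 3}) = 0
G(13) = mex({0, 1, 2, 3}) = 4
Therefore G(13) = 4.

4


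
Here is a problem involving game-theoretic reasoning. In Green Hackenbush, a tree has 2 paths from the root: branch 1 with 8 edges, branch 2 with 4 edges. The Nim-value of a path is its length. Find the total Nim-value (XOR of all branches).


The tree has 2 branches from the ground vertex.
In Green Hackenbush, the Nim-value of a simple path of length k is k.
Branch 1: length 8, Nim-value = 8
Branch 2: length 4, Nim-value = 4
Total Nim-value = XOR of all branch values:
0 XOR 8 = 8
8 XOR 4 = 12
Nim-value of the tree = 12

12


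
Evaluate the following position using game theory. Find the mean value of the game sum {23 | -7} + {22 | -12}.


G1 = {23 | -7}, G2 = {22 | -12}
Each is a switch {a | b} with numbers a > b; its mean value is (a + b)/2, and mean value is additive over game sums: m(G1 + G2) = m(G1) + m(G2).
Mean of G1 = (23 + (-7))/2 = 16/2 = 8
Mean of G2 = (22 + (-12))/2 = 10/2 = 5
Mean of G1 + G2 = 8 + 5 = 13

13


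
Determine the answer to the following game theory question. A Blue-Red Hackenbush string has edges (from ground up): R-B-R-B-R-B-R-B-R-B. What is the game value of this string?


Edges (from ground): R-B-R-B-R-B-R-B-R-B
By Berlekamp's sign-expansion rule, a Blue-Red Hackenbush stalk has the value of the surreal number whose sign sequence is the edge sequence with B -> + and R -> -.
Sign sequence: -+-+-+-+-+
Trace the sign expansion in the surreal number tree, starting from 0:
Edge 1: R (sign -) -> bounds (-inf, 0), value = -1
Edge 2: B (sign +) -> bounds (-1, 0), value = -1/2
Edge 3: R (sign -) -> bounds (-1, -1/2), value = -3/4
Edge 4: B (sign +) -> bounds (-3/4, -1/2), value = -5/8
Edge 5: R (sign -) -> bounds (-3/4, -5/8), value = -11/16
Edge 6: B (sign +) -> bounds (-11/16, -5/8), value = -21/32
Edge 7: R (sign -) -> bounds (-11/16, -21/32), value = -43/64
Edge 8: B (sign +) -> bounds (-43/64, -21/32), value = -85/128
Edge 9: R (sign -) -> bounds (-43/64, -85/128), value = -171/256
Edge 10: B (sign +) -> bounds (-171/256, -85/128), value = -341/512
Game value = -341/512

-341/512


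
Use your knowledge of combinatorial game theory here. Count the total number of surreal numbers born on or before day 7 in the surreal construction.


Day 0: {|} = 0 is born. Count = 1.
Day n: the number of surreal numbers born by day n is 2^(n+1) - 1.
By day 0: 2^1 - 1 = 1
By day 1: 2^2 - 1 = 3
By day 2: 2^3 - 1 = 7
By day 3: 2^4 - 1 = 15
By day 4: 2^5 - 1 = 31
By day 5: 2^6 - 1 = 63
By day 6: 2^7 - 1 = 127
By day 7: 2^8 - 1 = 255
By day 7: 255 surreal numbers.

255


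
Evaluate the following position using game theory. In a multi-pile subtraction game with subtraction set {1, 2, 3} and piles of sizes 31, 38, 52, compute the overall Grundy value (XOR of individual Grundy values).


Subtraction set: {1, 2, 3}
For this subtraction set, G(n) = n mod 4 (period = max + 1 = 4).
Pile 1 (size 31): G(31) = 31 mod 4 = 3
Pile 2 (size 38): G(38) = 38 mod 4 = 2
Pile 3 (size 52): G(52) = 52 mod 4 = 0
Total Grundy value = XOR of all: 3 XOR 2 XOR 0 = 1

1


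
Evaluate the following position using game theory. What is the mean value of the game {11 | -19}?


Game = {11 | -19}, a switch {a | b} with numbers a > b.
Its thermograph has left wall a - t and right wall b + t, which meet at t = (a - b)/2, where both equal (a + b)/2. So the mast (mean value) is at (a + b)/2.
Mean = (11 + (-19))/2 = -8/2 = -4

-4


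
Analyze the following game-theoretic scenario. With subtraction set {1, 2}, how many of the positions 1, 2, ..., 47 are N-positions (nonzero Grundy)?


Subtraction set S = {1, 2}, so G(n) = n mod 3.
G(n) = 0 when n is a multiple of 3.
Multiples of 3 in [1, 47]: 15
N-positions (nonzero Grundy) = 47 - 15 = 32

32


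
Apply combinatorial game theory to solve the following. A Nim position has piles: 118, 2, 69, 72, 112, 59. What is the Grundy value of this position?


We need the XOR (exclusive or) of all pile sizes.
After XOR-ing pile 1 (size 118): 0 XOR 118 = 118
After XOR-ing pile 2 (size 2): 118 XOR 2 = 116
After XOR-ing pile 3 (size 69): 116 XOR 69 = 49
After XOR-ing pile 4 (size 72): 49 XOR 72 = 121
After XOR-ing pile 5 (size 112): 121 XOR 112 = 9
After XOR-ing pile 6 (size 59): 9 XOR 59 = 50
The Nim-value of this position is 50.

50


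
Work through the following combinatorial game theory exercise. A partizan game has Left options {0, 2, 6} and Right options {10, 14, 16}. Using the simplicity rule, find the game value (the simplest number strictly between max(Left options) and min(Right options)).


Left options: {0, 2, 6}, max = 6
Right options: {10, 14, 16}, min = 10
All options are numbers and max(Left) < min(Right), so by the simplicity theorem the value is the simplest (earliest-born) number strictly between 6 and 10.
Integers 7 through 9 all lie strictly between 6 and 10.
Among integers, the simplest (lowest birthday = smallest |n|; 0 is born on day 0, +-n on day n) is 7.
No non-integer in the interval can be simpler: if x is a non-integer in the interval, then floor(x) or ceil(x) also lies in the interval (the interval contains an integer), and both are proper prefixes of x's sign expansion, i.e. born earlier. So the game value is 7.
Game value = 7

7


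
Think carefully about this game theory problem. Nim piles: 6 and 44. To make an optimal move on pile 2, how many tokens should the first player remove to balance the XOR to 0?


Piles: 6 and 44
Current XOR: 6 XOR 44 = 42 (non-zero, so this is an N-position).
To make the XOR zero, we need to find a move that balances the piles.
For pile 2 (size 44): target = 44 XOR 42 = 6
We reduce pile 2 from 44 to 6.
Tokens removed: 44 - 6 = 38
Verification: 6 XOR 6 = 0

38


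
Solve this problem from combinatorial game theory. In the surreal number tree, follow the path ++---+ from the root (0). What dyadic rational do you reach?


Sign expansion: ++---+
Rule: track bounds (lo, hi), initially (-inf, +inf). On '+', the current value becomes lo and we move to the simplest number in (value, hi): value + 1 if hi = +inf, otherwise the midpoint (value + hi)/2. On '-', the current value becomes hi and we move to value - 1 if lo = -inf, otherwise the midpoint (lo + value)/2.
Start at 0.
Step 1: sign = +, move right. Bounds: (0, +inf). Value = 1
Step 2: sign = +, move right. Bounds: (1, +inf). Value = 2
Step 3: sign = -, move left. Bounds: (1, 2). Value = 3/2
Step 4: sign = -, move left. Bounds: (1, 3/2). Value = 5/4
Step 5: sign = -, move left. Bounds: (1, 5/4). Value = 9/8
Step 6: sign = +, move right. Bounds: (9/8, 5/4). Value = 19/16
The surreal number with sign expansion ++---+ is 19/16.

19/16


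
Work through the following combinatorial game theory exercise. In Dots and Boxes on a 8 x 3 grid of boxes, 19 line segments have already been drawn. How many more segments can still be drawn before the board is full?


Grid: 8 x 3 boxes, i.e. 9 rows and 4 columns of dots.
Horizontal edges: (rows + 1) * cols = 9 * 3 = 27
Vertical edges: rows * (cols + 1) = 8 * 4 = 32
Total edges: 27 + 32 = 59
Edges drawn: 19
Remaining: 59 - 19 = 40

40


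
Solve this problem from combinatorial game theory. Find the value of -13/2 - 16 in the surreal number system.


x = -13/2, y = 16
Converting to common denominator: 2
x = -13/2, y = 32/2
x - y = -13/2 - 16 = -45/2

-45/2


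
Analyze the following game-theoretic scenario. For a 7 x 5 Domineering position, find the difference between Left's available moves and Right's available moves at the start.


Board is 7 x 5 (rows x cols).
Left (vertical) placements: (rows-1) * cols = 6 * 5 = 30
Right (horizontal) placements: rows * (cols-1) = 7 * 4 = 28
Advantage = Left - Right = 30 - 28 = 2

2


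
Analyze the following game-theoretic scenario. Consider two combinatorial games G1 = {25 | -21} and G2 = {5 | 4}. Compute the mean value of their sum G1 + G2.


G1 = {25 | -21}, G2 = {5 | 4}
Each is a switch {a | b} with numbers a > b; its mean value is (a + b)/2, and mean value is additive over game sums: m(G1 + G2) = m(G1) + m(G2).
Mean of G1 = (25 + (-21))/2 = 4/2 = 2
Mean of G2 = (5 + (4))/2 = 9/2 = 9/2
Mean of G1 + G2 = 2 + 9/2 = 13/2

13/2


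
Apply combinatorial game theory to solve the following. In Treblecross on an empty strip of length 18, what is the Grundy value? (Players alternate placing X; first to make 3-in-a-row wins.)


Treblecross: place X on empty cells; 3-in-a-row wins.
Playing within two cells of an existing X lets the opponent win at once, so sensible play treats the cells i-2..i+2 around each X as dead. The player left with no safe cell loses, so this is a normal-play take-away game on strips of safe cells.
Placing X at cell i (0-indexed) of a strip of k safe cells leaves independent strips of sizes max(0, i-2) and max(0, k-i-3). Hence G(k) = mex{ G(max(0,i-2)) XOR G(max(0,k-i-3)) : 0 <= i < k }, with G(0) = 0.
G(1): splits (0,0):0^0=0 -> mex({0}) = 1
G(2): splits (0,0):0^0=0 -> mex({0}) = 1
G(3): splits (0,0):0^0=0 -> mex({0}) = 1
G(4): splits (0,1):0^1=1 (0,0):0^0=0 -> mex({0, 1}) = 2
G(5): splits (0,2):0^1=1 (0,1):0^1=1 (0,0):0^0=0 -> mex({0, 1}) = 2
G(6) = mex({1}) = 0
G(7) = mex({0, 1, 2}) = 3
G(8) = mex({0, 1, 2}) = 3
G(9) = mex({0, 2}) = 1
G(10) = mex({0, 2, 3}) = 1
G(11) = mex({0, 3}) = 1
G(12) = mex({1, 3}) = 0
G(13) = mex({0, 1, 2, 3}) = 4
G(14) = mex({0, 1, 2}) = 3
G(15) = mex({0, 1, 2}) = 3
G(16) = mex({0, 1, 2, 4}) = 3
G(17) = mex({0, 1, 3, 4}) = 2
G(18) = mex({0, 1, 3, 4}) = 2
Therefore G(18) = 2.

2


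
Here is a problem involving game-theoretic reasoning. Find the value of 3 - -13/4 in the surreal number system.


x = 3, y = -13/4
Converting to common denominator: 4
x = 12/4, y = -13/4
x - y = 3 - -13/4 = 25/4

25/4


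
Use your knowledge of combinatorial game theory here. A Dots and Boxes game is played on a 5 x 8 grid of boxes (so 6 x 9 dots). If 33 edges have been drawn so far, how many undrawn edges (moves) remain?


Grid: 5 x 8 boxes, i.e. 6 rows and 9 columns of dots.
Horizontal edges: (rows + 1) * cols = 6 * 8 = 48
Vertical edges: rows * (cols + 1) = 5 * 9 = 45
Total edges: 48 + 45 = 93
Edges drawn: 33
Remaining: 93 - 33 = 60

60


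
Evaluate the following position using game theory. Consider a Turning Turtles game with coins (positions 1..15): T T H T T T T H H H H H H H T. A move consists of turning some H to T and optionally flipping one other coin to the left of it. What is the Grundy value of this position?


Coins: T T H T T T T H H H H H H H T
Key fact: a single head at position k behaves exactly like a Nim heap of size k (turning it to T and optionally flipping a coin at j < k corresponds to moving the heap from k to j, or to 0), and heads combine as a disjunctive sum (two heads at the same place would cancel, matching j XOR j = 0). So the Nim-value is the XOR of the 1-indexed positions of the heads.
Face-up positions (1-indexed): [3, 8, 9, 10, 11, 12, 13, 14]
XOR 0 with 3: 0 XOR 3 = 3
XOR 3 with 8: 3 XOR 8 = 11
XOR 11 with 9: 11 XOR 9 = 2
XOR 2 with 10: 2 XOR 10 = 8
XOR 8 with 11: 8 XOR 11 = 3
XOR 3 with 12: 3 XOR 12 = 15
XOR 15 with 13: 15 XOR 13 = 2
XOR 2 with 14: 2 XOR 14 = 12
Nim-value = 12

12


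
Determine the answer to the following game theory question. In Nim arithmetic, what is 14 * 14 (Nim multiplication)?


Nim multiplication is bilinear over XOR: (u XOR v) * w = (u*w) XOR (v*w).
So we split each operand into its bit components and XOR the pairwise Nim products.
14 = 2 + 4 + 8 (as XOR of powers of 2).
14 = 2 + 4 + 8 (as XOR of powers of 2).
Using the standard Nim-product table on single bits:
  2*2 = 3,   2*4 = 8,   2*8 = 12,
  4*4 = 6,   4*8 = 11,  8*8 = 13,
and  1*x = x (identity), k*l = l*k (commutative).
Pairwise Nim products:
  2 * 2 = 3
  2 * 4 = 8
  2 * 8 = 12
  4 * 2 = 8
  4 * 4 = 6
  4 * 8 = 11
  8 * 2 = 12
  8 * 4 = 11
  8 * 8 = 13
XOR them: 3 XOR 8 XOR 12 XOR 8 XOR 6 XOR 11 XOR 12 XOR 11 XOR 13 = 8.
Result: 14 * 14 = 8 (in Nim).

8


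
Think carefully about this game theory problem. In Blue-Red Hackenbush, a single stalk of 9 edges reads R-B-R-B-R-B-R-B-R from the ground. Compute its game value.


Edges (from ground): R-B-R-B-R-B-R-B-R
By Berlekamp's sign-expansion rule, a Blue-Red Hackenbush stalk has the value of the surreal number whose sign sequence is the edge sequence with B -> + and R -> -.
Sign sequence: -+-+-+-+-
Trace the sign expansion in the surreal number tree, starting from 0:
Edge 1: R (sign -) -> bounds (-inf, 0), value = -1
Edge 2: B (sign +) -> bounds (-1, 0), value = -1/2
Edge 3: R (sign -) -> bounds (-1, -1/2), value = -3/4
Edge 4: B (sign +) -> bounds (-3/4, -1/2), value = -5/8
Edge 5: R (sign -) -> bounds (-3/4, -5/8), value = -11/16
Edge 6: B (sign +) -> bounds (-11/16, -5/8), value = -21/32
Edge 7: R (sign -) -> bounds (-11/16, -21/32), value = -43/64
Edge 8: B (sign +) -> bounds (-43/64, -21/32), value = -85/128
Edge 9: R (sign -) -> bounds (-43/64, -85/128), value = -171/256
Game value = -171/256

-171/256


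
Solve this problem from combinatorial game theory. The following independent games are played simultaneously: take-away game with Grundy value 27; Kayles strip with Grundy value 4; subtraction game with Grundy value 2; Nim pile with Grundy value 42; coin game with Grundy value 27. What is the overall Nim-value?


By the Sprague-Grundy theorem, the Grundy value of a sum of games is the XOR of individual Grundy values.
take-away game: Grundy value = 27. Running XOR: 0 XOR 27 = 27
Kayles strip: Grundy value = 4. Running XOR: 27 XOR 4 = 31
subtraction game: Grundy value = 2. Running XOR: 31 XOR 2 = 29
Nim pile: Grundy value = 42. Running XOR: 29 XOR 42 = 55
coin game: Grundy value = 27. Running XOR: 55 XOR 27 = 44
The combined Grundy value is 44.

44


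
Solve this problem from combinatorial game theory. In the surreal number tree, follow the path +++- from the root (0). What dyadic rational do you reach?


Sign expansion: +++-
Rule: track bounds (lo, hi), initially (-inf, +inf). On '+', the current value becomes lo and we move to the simplest number in (value, hi): value + 1 if hi = +inf, otherwise the midpoint (value + hi)/2. On '-', the current value becomes hi and we move to value - 1 if lo = -inf, otherwise the midpoint (lo + value)/2.
Start at 0.
Step 1: sign = +, move right. Bounds: (0, +inf). Value = 1
Step 2: sign = +, move right. Bounds: (1, +inf). Value = 2
Step 3: sign = +, move right. Bounds: (2, +inf). Value = 3
Step 4: sign = -, move left. Bounds: (2, 3). Value = 5/2
The surreal number with sign expansion +++- is 5/2.

5/2


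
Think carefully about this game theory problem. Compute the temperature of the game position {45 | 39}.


The game is {45 | 39}, a switch {a | b} with numbers a > b.
Cooling {a | b} by t gives {a - t | b + t}, which stops being hot when a - t = b + t, i.e. at t = (a - b)/2. So the temperature of a switch is (a - b)/2.
Temperature = (Left option - Right option) / 2
= (45 - (39)) / 2
= 6 / 2
= 3

3


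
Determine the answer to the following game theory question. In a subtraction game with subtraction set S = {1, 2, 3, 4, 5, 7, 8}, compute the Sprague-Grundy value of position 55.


The subtraction set is S = {1, 2, 3, 4, 5, 7, 8}.
G(k) = mex{ G(k - s) : s in S, s <= k }. We compute iteratively: G(0) = 0.
G(1) = mex({0}) = 1
G(2) = mex({0, 1}) = 2
G(3) = mex({0, 1, 2}) = 3
G(4) = mex({0, 1, 2, 3}) = 4
G(5) = mex({0, 1, 2, 3, 4}) = 5
G(6) = mex({1, 2, 3, 4, 5}) = 0
G(7) = mex({0, 2, 3, 4, 5}) = 1
G(8) = mex({0, 1, 3, 4, 5}) = 2
G(9) = mex({0, 1, 2, 4, 5}) = 3
G(10) = mex({0, 1, 2, 3, 5}) = 4
G(11) = mex({0, 1, 2, 3, 4}) = 5
G(12) = mex({1, 2, 3, 4, 5}) = 0
G(13) = mex({0, 2, 3, 4, 5}) = 1
Observe that G(6)..G(13) = 0, 1, 2, 3, 4, 5, 0, 1 repeats G(0)..G(7) = 0, 1, 2, 3, 4, 5, 0, 1.
For k >= max(S) = 8, G(k) is determined by the previous 8 values G(k-8)..G(k-1); a window of 8 consecutive values has recurred shifted by 6, so by induction G(k + 6) = G(k) for all k >= 0: the sequence is periodic from the start with period 6.
One period: G(0..5) = 0, 1, 2, 3, 4, 5.
55 mod 6 = 1, so G(55) = G(1) = 1.

1


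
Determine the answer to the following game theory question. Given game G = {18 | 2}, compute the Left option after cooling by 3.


Original game: {18 | 2} (a switch {a | b} with a > b).
Cooling by t (for t below the temperature (a - b)/2 = 8) taxes each move by t: {a | b} cooled by t is {a - t | b + t}.
Cooling amount: t = 3
Cooled Left option: 18 - 3 = 15
Cooled Right option: 2 + 3 = 5
Cooled game: {15 | 5}
Left option = 15

15


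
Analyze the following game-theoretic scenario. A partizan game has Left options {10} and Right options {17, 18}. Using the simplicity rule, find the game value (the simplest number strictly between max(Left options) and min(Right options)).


Left options: {10}, max = 10
Right options: {17, 18}, min = 17
All options are numbers and max(Left) < min(Right), so by the simplicity theorem the value is the simplest (earliest-born) number strictly between 10 and 17.
Integers 11 through 16 all lie strictly between 10 and 17.
Among integers, the simplest (lowest birthday = smallest |n|; 0 is born on day 0, +-n on day n) is 11.
No non-integer in the interval can be simpler: if x is a non-integer in the interval, then floor(x) or ceil(x) also lies in the interval (the interval contains an integer), and both are proper prefixes of x's sign expansion, i.e. born earlier. So the game value is 11.
Game value = 11

11


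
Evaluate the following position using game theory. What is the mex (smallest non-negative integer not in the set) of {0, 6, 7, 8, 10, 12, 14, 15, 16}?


Set = {0, 6, 7, 8, 10, 12, 14, 15, 16}
0 is in the set.
1 is NOT in the set. This is the mex.
mex = 1

1


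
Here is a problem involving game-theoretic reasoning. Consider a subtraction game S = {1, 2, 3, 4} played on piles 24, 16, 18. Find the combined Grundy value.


Subtraction set: {1, 2, 3, 4}
For this subtraction set, G(n) = n mod 5 (period = max + 1 = 5).
Pile 1 (size 24): G(24) = 24 mod 5 = 4
Pile 2 (size 16): G(16) = 16 mod 5 = 1
Pile 3 (size 18): G(18) = 18 mod 5 = 3
Total Grundy value = XOR of all: 4 XOR 1 XOR 3 = 6

6


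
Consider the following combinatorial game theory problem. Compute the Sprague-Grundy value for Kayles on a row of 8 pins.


Kayles: a move removes 1 or 2 adjacent pins from a contiguous row.
Removing pins from a row of k leaves two independent rows (a, b) with a + b = k - 1 (one pin) or a + b = k - 2 (two pins); an end removal gives a = 0.
By Sprague-Grundy, G(k) = mex{ G(a) XOR G(b) } over all these splits. G(0) = 0.
G(1): splits (0,0):0^0=0 -> mex({0}) = 1
G(2): splits (0,1):0^1=1 (0,0):0^0=0 -> mex({0, 1}) = 2
G(3): splits (0,2):0^2=2 (1,1):1^1=0 (0,1):0^1=1 -> mex({0, 1, 2}) = 3
G(4): splits (0,3):0^3=3 (1,2):1^2=3 (0,2):0^2=2 (1,1):1^1=0 -> mex({0, 2, 3}) = 1
G(5): splits (0,4):0^1=1 (1,3):1^3=2 (2,2):2^2=0 (0,3):0^3=3 (1,2):1^2=3 -> mex({0, 1, 2, 3}) = 4
G(6) = mex({0, 1, 2, 4}) = 3
G(7) = mex({0, 1, 3, 4, 5}) = 2
G(8) = mex({0, 2, 3, 5, 6}) = 1
Therefore G(8) = 1.

1


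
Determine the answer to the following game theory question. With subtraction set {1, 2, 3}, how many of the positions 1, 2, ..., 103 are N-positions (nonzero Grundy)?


Subtraction set S = {1, 2, 3}, so G(n) = n mod 4.
G(n) = 0 when n is a multiple of 4.
Multiples of 4 in [1, 103]: 25
N-positions (nonzero Grundy) = 103 - 25 = 78

78


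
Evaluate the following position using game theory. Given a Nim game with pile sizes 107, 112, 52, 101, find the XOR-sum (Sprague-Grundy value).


We need the XOR (exclusive or) of all pile sizes.
After XOR-ing pile 1 (size 107): 0 XOR 107 = 107
After XOR-ing pile 2 (size 112): 107 XOR 112 = 27
After XOR-ing pile 3 (size 52): 27 XOR 52 = 47
After XOR-ing pile 4 (size 101): 47 XOR 101 = 74
The Nim-value of this position is 74.

74


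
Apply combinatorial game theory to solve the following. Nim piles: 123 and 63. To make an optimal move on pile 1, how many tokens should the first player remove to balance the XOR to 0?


Piles: 123 and 63
Current XOR: 123 XOR 63 = 68 (non-zero, so this is an N-position).
To make the XOR zero, we need to find a move that balances the piles.
For pile 1 (size 123): target = 123 XOR 68 = 63
We reduce pile 1 from 123 to 63.
Tokens removed: 123 - 63 = 60
Verification: 63 XOR 63 = 0

60


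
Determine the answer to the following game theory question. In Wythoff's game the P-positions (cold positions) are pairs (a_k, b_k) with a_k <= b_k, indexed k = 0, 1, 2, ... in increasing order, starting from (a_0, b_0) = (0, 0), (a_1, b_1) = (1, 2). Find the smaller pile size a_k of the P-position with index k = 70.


By Wythoff's theorem, a_k = floor(k * phi) and b_k = floor(k * phi^2) = a_k + k, where phi = (1 + sqrt(5))/2 is the golden ratio.
phi = (1 + sqrt(5))/2 = 1.618034
k = 70
k * phi = 70 * 1.618034 = 113.262379
a_70 = floor(k * phi) = 113

113


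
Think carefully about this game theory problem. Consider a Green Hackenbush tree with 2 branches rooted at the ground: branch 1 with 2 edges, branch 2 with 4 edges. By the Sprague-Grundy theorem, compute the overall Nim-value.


The tree has 2 branches from the ground vertex.
In Green Hackenbush, the Nim-value of a simple path of length k is k.
Branch 1: length 2, Nim-value = 2
Branch 2: length 4, Nim-value = 4
Total Nim-value = XOR of all branch values:
0 XOR 2 = 2
2 XOR 4 = 6
Nim-value of the tree = 6

6


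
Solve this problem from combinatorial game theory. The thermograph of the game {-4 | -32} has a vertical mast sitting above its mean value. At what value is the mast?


Game = {-4 | -32}, a switch {a | b} with numbers a > b.
Its thermograph has left wall a - t and right wall b + t, which meet at t = (a - b)/2, where both equal (a + b)/2. So the mast (mean value) is at (a + b)/2.
Mean = (-4 + (-32))/2 = -36/2 = -18

-18


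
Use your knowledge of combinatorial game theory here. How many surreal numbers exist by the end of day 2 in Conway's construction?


Day 0: {|} = 0 is born. Count = 1.
Day n: the number of surreal numbers born by day n is 2^(n+1) - 1.
By day 0: 2^1 - 1 = 1
By day 1: 2^2 - 1 = 3
By day 2: 2^3 - 1 = 7
By day 2: 7 surreal numbers.

7


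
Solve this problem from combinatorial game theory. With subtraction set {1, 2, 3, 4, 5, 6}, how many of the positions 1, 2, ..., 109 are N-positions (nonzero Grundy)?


Subtraction set S = {1, 2, 3, 4, 5, 6}, so G(n) = n mod 7.
G(n) = 0 when n is a multiple of 7.
Multiples of 7 in [1, 109]: 15
N-positions (nonzero Grundy) = 109 - 15 = 94

94


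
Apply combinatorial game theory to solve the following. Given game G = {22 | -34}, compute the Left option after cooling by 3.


Original game: {22 | -34} (a switch {a | b} with a > b).
Cooling by t (for t below the temperature (a - b)/2 = 28) taxes each move by t: {a | b} cooled by t is {a - t | b + t}.
Cooling amount: t = 3
Cooled Left option: 22 - 3 = 19
Cooled Right option: -34 + 3 = -31
Cooled game: {19 | -31}
Left option = 19

19


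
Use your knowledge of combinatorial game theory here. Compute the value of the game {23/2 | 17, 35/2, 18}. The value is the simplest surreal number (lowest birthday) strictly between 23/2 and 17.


Left options: {23/2}, max = 23/2
Right options: {17, 35/2, 18}, min = 17
All options are numbers and max(Left) < min(Right), so by the simplicity theorem the value is the simplest (earliest-born) number strictly between 23/2 and 17.
Integers 12 through 16 all lie strictly between 23/2 and 17.
Among integers, the simplest (lowest birthday = smallest |n|; 0 is born on day 0, +-n on day n) is 12.
No non-integer in the interval can be simpler: if x is a non-integer in the interval, then floor(x) or ceil(x) also lies in the interval (the interval contains an integer), and both are proper prefixes of x's sign expansion, i.e. born earlier. So the game value is 12.
Game value = 12

12


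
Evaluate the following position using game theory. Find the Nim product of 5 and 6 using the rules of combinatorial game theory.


Nim multiplication is bilinear over XOR: (u XOR v) * w = (u*w) XOR (v*w).
So we split each operand into its bit components and XOR the pairwise Nim products.
5 = 1 + 4 (as XOR of powers of 2).
6 = 2 + 4 (as XOR of powers of 2).
Using the standard Nim-product table on single bits:
  2*2 = 3,   2*4 = 8,   2*8 = 12,
  4*4 = 6,   4*8 = 11,  8*8 = 13,
and  1*x = x (identity), k*l = l*k (commutative).
Pairwise Nim products:
  1 * 2 = 2
  1 * 4 = 4
  4 * 2 = 8
  4 * 4 = 6
XOR them: 2 XOR 4 XOR 8 XOR 6 = 8.
Result: 5 * 6 = 8 (in Nim).

8


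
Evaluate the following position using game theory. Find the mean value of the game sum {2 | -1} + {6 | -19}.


G1 = {2 | -1}, G2 = {6 | -19}
Each is a switch {a | b} with numbers a > b; its mean value is (a + b)/2, and mean value is additive over game sums: m(G1 + G2) = m(G1) + m(G2).
Mean of G1 = (2 + (-1))/2 = 1/2 = 1/2
Mean of G2 = (6 + (-19))/2 = -13/2 = -13/2
Mean of G1 + G2 = 1/2 + -13/2 = -6

-6


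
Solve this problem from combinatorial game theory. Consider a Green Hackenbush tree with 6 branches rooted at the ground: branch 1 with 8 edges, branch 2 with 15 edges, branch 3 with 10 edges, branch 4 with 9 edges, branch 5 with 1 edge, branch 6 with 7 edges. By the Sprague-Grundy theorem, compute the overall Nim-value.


The tree has 6 branches from the ground vertex.
In Green Hackenbush, the Nim-value of a simple path of length k is k.
Branch 1: length 8, Nim-value = 8
Branch 2: length 15, Nim-value = 15
Branch 3: length 10, Nim-value = 10
Branch 4: length 9, Nim-value = 9
Branch 5: length 1, Nim-value = 1
Branch 6: length 7, Nim-value = 7
Total Nim-value = XOR of all branch values:
0 XOR 8 = 8
8 XOR 15 = 7
7 XOR 10 = 13
13 XOR 9 = 4
4 XOR 1 = 5
5 XOR 7 = 2
Nim-value of the tree = 2

2


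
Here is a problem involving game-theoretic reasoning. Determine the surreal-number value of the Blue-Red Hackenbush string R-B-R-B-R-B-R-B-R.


Edges (from ground): R-B-R-B-R-B-R-B-R
By Berlekamp's sign-expansion rule, a Blue-Red Hackenbush stalk has the value of the surreal number whose sign sequence is the edge sequence with B -> + and R -> -.
Sign sequence: -+-+-+-+-
Trace the sign expansion in the surreal number tree, starting from 0:
Edge 1: R (sign -) -> bounds (-inf, 0), value = -1
Edge 2: B (sign +) -> bounds (-1, 0), value = -1/2
Edge 3: R (sign -) -> bounds (-1, -1/2), value = -3/4
Edge 4: B (sign +) -> bounds (-3/4, -1/2), value = -5/8
Edge 5: R (sign -) -> bounds (-3/4, -5/8), value = -11/16
Edge 6: B (sign +) -> bounds (-11/16, -5/8), value = -21/32
Edge 7: R (sign -) -> bounds (-11/16, -21/32), value = -43/64
Edge 8: B (sign +) -> bounds (-43/64, -21/32), value = -85/128
Edge 9: R (sign -) -> bounds (-43/64, -85/128), value = -171/256
Game value = -171/256

-171/256


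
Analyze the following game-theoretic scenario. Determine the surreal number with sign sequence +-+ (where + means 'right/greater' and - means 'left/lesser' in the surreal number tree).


Sign expansion: +-+
Rule: track bounds (lo, hi), initially (-inf, +inf). On '+', the current value becomes lo and we move to the simplest number in (value, hi): value + 1 if hi = +inf, otherwise the midpoint (value + hi)/2. On '-', the current value becomes hi and we move to value - 1 if lo = -inf, otherwise the midpoint (lo + value)/2.
Start at 0.
Step 1: sign = +, move right. Bounds: (0, +inf). Value = 1
Step 2: sign = -, move left. Bounds: (0, 1). Value = 1/2
Step 3: sign = +, move right. Bounds: (1/2, 1). Value = 3/4
The surreal number with sign expansion +-+ is 3/4.

3/4


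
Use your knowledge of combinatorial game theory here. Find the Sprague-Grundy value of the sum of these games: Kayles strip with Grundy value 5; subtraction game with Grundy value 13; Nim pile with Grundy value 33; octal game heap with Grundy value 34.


By the Sprague-Grundy theorem, the Grundy value of a sum of games is the XOR of individual Grundy values.
Kayles strip: Grundy value = 5. Running XOR: 0 XOR 5 = 5
subtraction game: Grundy value = 13. Running XOR: 5 XOR 13 = 8
Nim pile: Grundy value = 33. Running XOR: 8 XOR 33 = 41
octal game heap: Grundy value = 34. Running XOR: 41 XOR 34 = 11
The combined Grundy value is 11.

11


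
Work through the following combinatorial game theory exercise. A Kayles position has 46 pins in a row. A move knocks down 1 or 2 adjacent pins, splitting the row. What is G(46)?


Kayles: a move removes 1 or 2 adjacent pins from a contiguous row.
Removing pins from a row of k leaves two independent rows (a, b) with a + b = k - 1 (one pin) or a + b = k - 2 (two pins); an end removal gives a = 0.
By Sprague-Grundy, G(k) = mex{ G(a) XOR G(b) } over all these splits. G(0) = 0.
G(1): splits (0,0):0^0=0 -> mex({0}) = 1
G(2): splits (0,1):0^1=1 (0,0):0^0=0 -> mex({0, 1}) = 2
G(3): splits (0,2):0^2=2 (1,1):1^1=0 (0,1):0^1=1 -> mex({0, 1, 2}) = 3
G(4): splits (0,3):0^3=3 (1,2):1^2=3 (0,2):0^2=2 (1,1):1^1=0 -> mex({0, 2, 3}) = 1
G(5): splits (0,4):0^1=1 (1,3):1^3=2 (2,2):2^2=0 (0,3):0^3=3 (1,2):1^2=3 -> mex({0, 1, 2, 3}) = 4
G(6) = mex({0, 1, 2, 4}) = 3
G(7) = mex({0, 1, 3, 4, 5}) = 2
G(8) = mex({0, 2, 3, 5, 6}) = 1
G(9) = mex({0, 1, 2, 3, 6, 7}) = 4
G(10) = mex({0, 1, 3, 4, 5, 7}) = 2
G(11) = mex({0, 1, 2, 3, 4, 5}) = 6
G(12) = mex({0, 1, 2, 3, 5, 6, 7}) = 4
G(13) = mex({0, 2, 3, 4, 6, 7}) = 1
G(14) = mex({0, 1, 4, 5, 6, 7}) = 2
G(15) = mex({0, 1, 2, 3, 4, 5, 6}) = 7
G(16) = mex({0, 2, 3, 5, 6, 7}) = 1
G(17) = mex({0, 1, 2, 3, 5, 6, 7}) = 4
G(18) = mex({0, 1, 2, 4, 5, 6}) = 3
G(19) = mex({0, 1, 3, 4, 5, 7}) = 2
G(20) = mex({0, 2, 3, 4, 5, 6, 7}) = 1
G(21) = mex({0, 1, 2, 3, 5, 6, 7}) = 4
G(22) = mex({0, 1, 2, 3, 4, 5, 7}) = 6
G(23) = mex({0, 1, 2, 3, 4, 5, 6}) = 7
G(24) = mex({0, 1, 2, 3, 5, 6, 7}) = 4
G(25) = mex({0, 2, 3, 4, 6, 7}) = 1
G(26) = mex({0, 1, 3, 4, 5, 6, 7}) = 2
G(27) = mex({0, 1, 2, 3, 4, 5, 6, 7}) = 8
G(28) = mex({0, 1, 2, 3, 4, 6, 7, 8}) = 5
G(29) = mex({0, 1, 2, 3, 5, 6, 7, 8, 9}) = 4
G(30) = mex({0, 1, 2, 3, 4, 5, 6, 9, 10}) = 7
G(31) = mex({0, 1, 3, 4, 5, 7, 10, 11}) = 2
G(32) = mex({0, 2, 3, 4, 5, 6, 7, 9, 11}) = 1
G(33) = mex({0, 1, 2, 3, 4, 5, 6, 7, 9, 12}) = 8
G(34) = mex({0, 1, 2, 3, 4, 5, 7, 8, 11, 12}) = 6
G(35) = mex({0, 1, 2, 3, 4, 5, 6, 8, 9, 10, 11}) = 7
G(36) = mex({0, 1, 2, 3, 5, 6, 7, 9, 10}) = 4
G(37) = mex({0, 2, 3, 4, 6, 7, 9, 10, 11, 12}) = 1
G(38) = mex({0, 1, 3, 4, 5, 6, 7, 9, 10, 11, 12}) = 2
G(39) = mex({0, 1, 2, 4, 5, 6, 7, 9, 10, 12, 14}) = 3
G(40) = mex({0, 2, 3, 4, 6, 7, 11, 12, 14}) = 1
G(41) = mex({0, 1, 2, 3, 5, 6, 7, 9, 10, 11, 12}) = 4
G(42) = mex({0, 1, 2, 3, 4, 5, 6, 9, 10}) = 7
G(43) = mex({0, 1, 3, 4, 5, 7, 9, 10, 12, 15}) = 2
G(44) = mex({0, 2, 3, 4, 5, 6, 7, 9, 10, 12, 15}) = 1
G(45) = mex({0, 1, 2, 3, 4, 5, 6, 7, 9, 10, 12, 14}) = 8
G(46) = mex({0, 1, 3, 4, 5, 7, 8, 11, 12, 14}) = 2
Therefore G(46) = 2.

2


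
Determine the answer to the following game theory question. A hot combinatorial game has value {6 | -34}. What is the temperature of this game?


The game is {6 | -34}, a switch {a | b} with numbers a > b.
Cooling {a | b} by t gives {a - t | b + t}, which stops being hot when a - t = b + t, i.e. at t = (a - b)/2. So the temperature of a switch is (a - b)/2.
Temperature = (Left option - Right option) / 2
= (6 - (-34)) / 2
= 40 / 2
= 20

20


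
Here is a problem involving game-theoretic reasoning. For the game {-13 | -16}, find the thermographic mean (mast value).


Game = {-13 | -16}, a switch {a | b} with numbers a > b.
Its thermograph has left wall a - t and right wall b + t, which meet at t = (a - b)/2, where both equal (a + b)/2. So the mast (mean value) is at (a + b)/2.
Mean = (-13 + (-16))/2 = -29/2 = -29/2

-29/2


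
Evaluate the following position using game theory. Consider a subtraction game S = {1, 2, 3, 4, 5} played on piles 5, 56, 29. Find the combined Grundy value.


Subtraction set: {1, 2, 3, 4, 5}
For this subtraction set, G(n) = n mod 6 (period = max + 1 = 6).
Pile 1 (size 5): G(5) = 5 mod 6 = 5
Pile 2 (size 56): G(56) = 56 mod 6 = 2
Pile 3 (size 29): G(29) = 29 mod 6 = 5
Total Grundy value = XOR of all: 5 XOR 2 XOR 5 = 2

2
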